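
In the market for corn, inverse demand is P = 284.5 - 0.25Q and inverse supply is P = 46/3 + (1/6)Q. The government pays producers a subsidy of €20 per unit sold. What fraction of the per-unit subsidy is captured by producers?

Producer share = 0.4

Pre-subsidy: 284.5 - 0.25Q = 46/3 + (1/6)Q gives Q* = 646 and P* = 123.
With the subsidy, sellers receive Ps = Pb + 20 for each unit, where Pb is the price buyers pay.
On the curves, Pb = 284.5 - 0.25Q and Ps = 46/3 + (1/6)Q; the wedge Ps − Pb = 20 gives 46/3 + (1/6)Q − (284.5 - 0.25Q) = 20, so Q' = 694.
Then Pb = 284.5 − 0.25·694 = 111 and Ps = 46/3 + (1/6)·694 = 131.
Buyers' price falls by P* − Pb = 123 − 111 = 12; sellers' price rises by Ps − P* = 131 − 123 = 8.
So producers capture 8/20 = 0.4 of each unit of subsidy.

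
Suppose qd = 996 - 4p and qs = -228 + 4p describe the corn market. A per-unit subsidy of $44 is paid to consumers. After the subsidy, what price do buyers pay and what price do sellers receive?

Pre-subsidy: 996 - 4p = -228 + 4p gives p* = 153, q* = 384.
With the rebate, buyers effectively pay pb = ps − 44, where ps is the price sellers receive.
Demand in terms of ps becomes qd = 996 − 4(ps − 44) = 1172 - 4ps. Setting this equal to supply: 1172 - 4ps = -228 + 4ps, so ps = 175.
Buyers pay pb = 175 − 44 = 131; q' = -228 + 4·175 = 472.

Buyers pay $131; sellers receive $175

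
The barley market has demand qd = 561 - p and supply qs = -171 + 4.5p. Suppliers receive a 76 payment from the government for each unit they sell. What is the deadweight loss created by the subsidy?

Pre-subsidy: 561 - p = -171 + 4.5p gives p* = 1464/11, q* = 4707/11.
With the subsidy, sellers receive ps = pb + 76 for each unit, where pb is the price buyers pay.
Supply in terms of pb becomes qs = -171 + 4.5(pb + 76) = 171 + 4.5pb. Setting this equal to demand: 561 - pb = 171 + 4.5pb, so pb = 780/11.
Sellers receive ps = 780/11 + 76 = 1616/11; q' = 561 − 1·(780/11) = 5391/11.
The subsidy expands output by 5391/11 − 4707/11 = 684/11 past the efficient level; on those units the gap between marginal cost and willingness to pay runs from 0 up to 76.
DWL = ½ × 76 × 684/11 = 25992/11.

Deadweight loss = 25992/11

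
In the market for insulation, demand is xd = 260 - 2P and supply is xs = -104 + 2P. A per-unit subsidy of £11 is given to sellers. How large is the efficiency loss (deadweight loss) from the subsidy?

Deadweight loss = £60.5

Pre-subsidy: 260 - 2P = -104 + 2P gives P* = 91, x* = 78.
With the subsidy, sellers receive Ps = Pb + 11 for each unit, where Pb is the price buyers pay.
Supply in terms of Pb becomes xs = -104 + 2(Pb + 11) = -82 + 2Pb. Setting this equal to demand: 260 - 2Pb = -82 + 2Pb, so Pb = 85.5.
Sellers receive Ps = 85.5 + 11 = 96.5; x' = 260 − 2·85.5 = 89.
The subsidy expands output by 89 − 78 = 11 past the efficient level; on those units the gap between marginal cost and willingness to pay runs from 0 up to 11.
DWL = ½ × 11 × 11 = 60.5.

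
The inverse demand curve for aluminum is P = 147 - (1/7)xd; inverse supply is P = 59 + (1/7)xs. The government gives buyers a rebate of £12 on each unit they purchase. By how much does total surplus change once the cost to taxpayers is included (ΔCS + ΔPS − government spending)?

Pre-subsidy: 147 - (1/7)x = 59 + (1/7)x gives x* = 308 and P* = 103.
With the rebate, buyers effectively pay Pb = Ps − 12, where Ps is the price sellers receive.
On the curves, Pb = 147 - (1/7)x and Ps = 59 + (1/7)x; the wedge Ps − Pb = 12 gives 59 + (1/7)x − (147 - (1/7)x) = 12, so x' = 350.
Then Pb = 147 − (1/7)·350 = 97 and Ps = 59 + (1/7)·350 = 109.
ΔCS = ½(308 + 350)(103 − 97) = 1974; ΔPS = ½(308 + 350)(109 − 103) = 1974.
Government spending = 12 × 350 = 4200.
Net change = 1974 + 1974 − 4200 = -252. The loss equals the DWL triangle ½·12·42.

Net change in total surplus = -£252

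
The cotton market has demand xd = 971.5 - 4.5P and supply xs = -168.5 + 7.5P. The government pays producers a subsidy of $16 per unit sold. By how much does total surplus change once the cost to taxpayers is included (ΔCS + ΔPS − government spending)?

Net change in total surplus = -$360

Pre-subsidy: 971.5 - 4.5P = -168.5 + 7.5P gives P* = 95, x* = 544.
With the subsidy, sellers receive Ps = Pb + 16 for each unit, where Pb is the price buyers pay.
Supply in terms of Pb becomes xs = -168.5 + 7.5(Pb + 16) = -48.5 + 7.5Pb. Setting this equal to demand: 971.5 - 4.5Pb = -48.5 + 7.5Pb, so Pb = 85.
Sellers receive Ps = 85 + 16 = 101; x' = 971.5 − 4.5·85 = 589.
ΔCS = ½(544 + 589)(95 − 85) = 5665; ΔPS = ½(544 + 589)(101 − 95) = 3399.
Government spending = 16 × 589 = 9424.
Net change = 5665 + 3399 − 9424 = -360. The loss equals the DWL triangle ½·16·45.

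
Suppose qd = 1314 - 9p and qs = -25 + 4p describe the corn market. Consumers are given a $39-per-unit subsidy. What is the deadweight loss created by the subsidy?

Deadweight loss = $2106

Pre-subsidy: 1314 - 9p = -25 + 4p gives p* = 103, q* = 387.
With the rebate, buyers effectively pay pb = ps − 39, where ps is the price sellers receive.
Demand in terms of ps becomes qd = 1314 − 9(ps − 39) = 1665 - 9ps. Setting this equal to supply: 1665 - 9ps = -25 + 4ps, so ps = 130.
Buyers pay pb = 130 − 39 = 91; q' = -25 + 4·130 = 495.
The subsidy expands output by 495 − 387 = 108 past the efficient level; on those units the gap between marginal cost and willingness to pay runs from 0 up to 39.
DWL = ½ × 39 × 108 = 2106.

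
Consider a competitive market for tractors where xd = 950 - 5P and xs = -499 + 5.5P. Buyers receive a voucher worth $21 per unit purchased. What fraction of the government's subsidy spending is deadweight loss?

DWL / government spending = 11/126

Pre-subsidy: 950 - 5P = -499 + 5.5P gives P* = 138, x* = 260.
With the rebate, buyers effectively pay Pb = Ps − 21, where Ps is the price sellers receive.
Demand in terms of Ps becomes xd = 950 − 5(Ps − 21) = 1055 - 5Ps. Setting this equal to supply: 1055 - 5Ps = -499 + 5.5Ps, so Ps = 148.
Buyers pay Pb = 148 − 21 = 127; x' = -499 + 5.5·148 = 315.
ΔCS = ½(260 + 315)(138 − 127) = 3162.5; ΔPS = ½(260 + 315)(148 − 138) = 2875.
Government spending = 21 × 315 = 6615.
DWL = ½ × 21 × (315 − 260) = 577.5; fraction = 577.5 / 6615 = 11/126.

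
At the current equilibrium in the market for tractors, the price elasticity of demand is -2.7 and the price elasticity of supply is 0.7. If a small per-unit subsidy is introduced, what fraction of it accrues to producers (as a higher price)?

For a small subsidy around the equilibrium, the benefit split depends on the relative slopes, which at a point are proportional to the elasticities.
Buyer share = εs/(εs + |εd|) = 0.7/(0.7 + 2.7) = 7/34; seller share = |εd|/(εs + |εd|) = 27/34.
So producers capture 27/34 of the subsidy.

Producer share = 27/34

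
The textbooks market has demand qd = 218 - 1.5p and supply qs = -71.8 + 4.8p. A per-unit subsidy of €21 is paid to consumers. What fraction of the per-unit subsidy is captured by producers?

Producer share = 5/21

Pre-subsidy: 218 - 1.5p = -71.8 + 4.8p gives p* = 46, q* = 149.
With the rebate, buyers effectively pay pb = ps − 21, where ps is the price sellers receive.
Demand in terms of ps becomes qd = 218 − 1.5(ps − 21) = 249.5 - 1.5ps. Setting this equal to supply: 249.5 - 1.5ps = -71.8 + 4.8ps, so ps = 51.
Buyers pay pb = 51 − 21 = 30; q' = -71.8 + 4.8·51 = 173.
Buyers' price falls by p* − pb = 46 − 30 = 16; sellers' price rises by ps − p* = 51 − 46 = 5.
So producers capture 5/21 = 5/21 of each unit of subsidy.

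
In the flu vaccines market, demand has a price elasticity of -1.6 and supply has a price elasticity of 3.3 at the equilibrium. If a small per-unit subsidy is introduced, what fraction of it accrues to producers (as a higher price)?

For a small subsidy around the equilibrium, the benefit split depends on the relative slopes, which at a point are proportional to the elasticities.
Buyer share = εs/(εs + |εd|) = 3.3/(3.3 + 1.6) = 33/49; seller share = |εd|/(εs + |εd|) = 16/49.
So producers capture 16/49 of the subsidy.

Producer share = 16/49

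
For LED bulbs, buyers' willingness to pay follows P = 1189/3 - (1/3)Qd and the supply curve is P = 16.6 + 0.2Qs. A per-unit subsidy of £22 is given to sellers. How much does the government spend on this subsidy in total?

Government cost = £16571.5

Pre-subsidy: 1189/3 - (1/3)Q = 16.6 + 0.2Q gives Q* = 712 and P* = 159.
With the subsidy, sellers receive Ps = Pb + 22 for each unit, where Pb is the price buyers pay.
On the curves, Pb = 1189/3 - (1/3)Q and Ps = 16.6 + 0.2Q; the wedge Ps − Pb = 22 gives 16.6 + 0.2Q − (1189/3 - (1/3)Q) = 22, so Q' = 753.25.
Then Pb = 1189/3 − (1/3)·753.25 = 145.25 and Ps = 16.6 + 0.2·753.25 = 167.25.
Government outlay = subsidy × quantity = 22 × 753.25 = 16571.5.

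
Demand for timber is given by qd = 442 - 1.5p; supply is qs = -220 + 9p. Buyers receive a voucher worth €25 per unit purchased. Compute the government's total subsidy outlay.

Government cost = 66425/7

Pre-subsidy: 442 - 1.5p = -220 + 9p gives p* = 1324/21, q* = 2432/7.
With the rebate, buyers effectively pay pb = ps − 25, where ps is the price sellers receive.
Demand in terms of ps becomes qd = 442 − 1.5(ps − 25) = 479.5 - 1.5ps. Setting this equal to supply: 479.5 - 1.5ps = -220 + 9ps, so ps = 1399/21.
Buyers pay pb = 1399/21 − 25 = 874/21; q' = -220 + 9·(1399/21) = 2657/7.
Government outlay = subsidy × quantity = 25 × 2657/7 = 66425/7.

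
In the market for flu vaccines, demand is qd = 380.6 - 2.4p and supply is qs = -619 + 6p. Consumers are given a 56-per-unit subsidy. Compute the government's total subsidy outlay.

Pre-subsidy: 380.6 - 2.4p = -619 + 6p gives p* = 119, q* = 95.
With the rebate, buyers effectively pay pb = ps − 56, where ps is the price sellers receive.
Demand in terms of ps becomes qd = 380.6 − 2.4(ps − 56) = 515 - 2.4ps. Setting this equal to supply: 515 - 2.4ps = -619 + 6ps, so ps = 135.
Buyers pay pb = 135 − 56 = 79; q' = -619 + 6·135 = 191.
Government outlay = subsidy × quantity = 56 × 191 = 10696.

Government cost = 10696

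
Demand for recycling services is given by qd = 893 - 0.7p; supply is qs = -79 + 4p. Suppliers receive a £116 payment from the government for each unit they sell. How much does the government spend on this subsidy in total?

Government cost = 4456140/47

Pre-subsidy: 893 - 0.7p = -79 + 4p gives p* = 9720/47, q* = 35167/47.
With the subsidy, sellers receive ps = pb + 116 for each unit, where pb is the price buyers pay.
Supply in terms of pb becomes qs = -79 + 4(pb + 116) = 385 + 4pb. Setting this equal to demand: 893 - 0.7pb = 385 + 4pb, so pb = 5080/47.
Sellers receive ps = 5080/47 + 116 = 10532/47; q' = 893 − 0.7·(5080/47) = 38415/47.
Government outlay = subsidy × quantity = 116 × 38415/47 = 4456140/47.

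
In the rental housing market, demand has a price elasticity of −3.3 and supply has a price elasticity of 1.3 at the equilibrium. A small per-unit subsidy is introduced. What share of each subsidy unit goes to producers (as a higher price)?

Producer share = 33/46

For a small subsidy around the equilibrium, the benefit split depends on the relative slopes, which at a point are proportional to the elasticities.
Buyer share = εs/(εs + |εd|) = 1.3/(1.3 + 3.3) = 13/46; seller share = |εd|/(εs + |εd|) = 33/46.
So producers capture 33/46 of the subsidy.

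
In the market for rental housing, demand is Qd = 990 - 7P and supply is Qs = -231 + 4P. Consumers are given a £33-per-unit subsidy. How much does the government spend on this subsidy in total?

Government cost = £9801

Pre-subsidy: 990 - 7P = -231 + 4P gives P* = 111, Q* = 213.
With the rebate, buyers effectively pay Pb = Ps − 33, where Ps is the price sellers receive.
Demand in terms of Ps becomes Qd = 990 − 7(Ps − 33) = 1221 - 7Ps. Setting this equal to supply: 1221 - 7Ps = -231 + 4Ps, so Ps = 132.
Buyers pay Pb = 132 − 33 = 99; Q' = -231 + 4·132 = 297.
Government outlay = subsidy × quantity = 33 × 297 = 9801.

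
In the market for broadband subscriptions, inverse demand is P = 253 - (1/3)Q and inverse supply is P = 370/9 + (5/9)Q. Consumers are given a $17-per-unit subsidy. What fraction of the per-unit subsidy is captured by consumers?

Pre-subsidy: 253 - (1/3)Q = 370/9 + (5/9)Q gives Q* = 238.375 and P* = 4165/24.
With the rebate, buyers effectively pay Pb = Ps − 17, where Ps is the price sellers receive.
On the curves, Pb = 253 - (1/3)Q and Ps = 370/9 + (5/9)Q; the wedge Ps − Pb = 17 gives 370/9 + (5/9)Q − (253 - (1/3)Q) = 17, so Q' = 257.5.
Then Pb = 253 − (1/3)·257.5 = 1003/6 and Ps = 370/9 + (5/9)·257.5 = 1105/6.
Buyers' price falls by P* − Pb = 4165/24 − 1003/6 = 6.375; sellers' price rises by Ps − P* = 1105/6 − 4165/24 = 10.625.
So consumers capture 6.375/17 = 0.375 of each unit of subsidy.

Consumer share = 0.375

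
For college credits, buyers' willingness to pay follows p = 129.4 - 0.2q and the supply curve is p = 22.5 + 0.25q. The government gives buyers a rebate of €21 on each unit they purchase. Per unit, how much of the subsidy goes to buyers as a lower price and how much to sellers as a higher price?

Pre-subsidy: 129.4 - 0.2q = 22.5 + 0.25q gives q* = 2138/9 and p* = 737/9.
With the rebate, buyers effectively pay pb = ps − 21, where ps is the price sellers receive.
On the curves, pb = 129.4 - 0.2q and ps = 22.5 + 0.25q; the wedge ps − pb = 21 gives 22.5 + 0.25q − (129.4 - 0.2q) = 21, so q' = 2558/9.
Then pb = 129.4 − 0.2·(2558/9) = 653/9 and ps = 22.5 + 0.25·(2558/9) = 842/9.
Buyers' price falls by p* − pb = 737/9 − 653/9 = 28/3; sellers' price rises by ps − p* = 842/9 − 737/9 = 35/3.

Buyers gain 28/3 per unit; sellers gain 35/3 per unit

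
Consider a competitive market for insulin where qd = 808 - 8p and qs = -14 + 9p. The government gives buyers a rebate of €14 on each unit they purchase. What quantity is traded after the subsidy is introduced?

Pre-subsidy: 808 - 8p = -14 + 9p gives p* = 822/17, q* = 7160/17.
With the rebate, buyers effectively pay pb = ps − 14, where ps is the price sellers receive.
Demand in terms of ps becomes qd = 808 − 8(ps − 14) = 920 - 8ps. Setting this equal to supply: 920 - 8ps = -14 + 9ps, so ps = 934/17.
Buyers pay pb = 934/17 − 14 = 696/17; q' = -14 + 9·(934/17) = 8168/17.

q' = 8168/17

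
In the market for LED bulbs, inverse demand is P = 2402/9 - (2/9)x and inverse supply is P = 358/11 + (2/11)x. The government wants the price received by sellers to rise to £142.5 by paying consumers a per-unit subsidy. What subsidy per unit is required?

At a seller price of 142.5, quantity supplied is -179 + 5.5·142.5 = 604.75.
Buyers absorb 604.75 only when they pay Pb = 2402/9 − (2/9)·604.75 = 132.5.
s = Ps − Pb = 142.5 − 132.5 = 10.

Required subsidy s = £10 per unit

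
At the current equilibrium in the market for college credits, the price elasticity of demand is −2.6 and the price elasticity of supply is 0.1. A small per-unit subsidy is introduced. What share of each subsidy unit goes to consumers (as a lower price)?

Consumer share = 1/27

For a small subsidy around the equilibrium, the benefit split depends on the relative slopes, which at a point are proportional to the elasticities.
Buyer share = εs/(εs + |εd|) = 0.1/(0.1 + 2.6) = 1/27; seller share = |εd|/(εs + |εd|) = 26/27.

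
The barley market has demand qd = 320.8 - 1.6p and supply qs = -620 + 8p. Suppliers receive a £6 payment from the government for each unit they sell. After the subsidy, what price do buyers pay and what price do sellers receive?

Buyers pay £93; sellers receive £99

Pre-subsidy: 320.8 - 1.6p = -620 + 8p gives p* = 98, q* = 164.
With the subsidy, sellers receive ps = pb + 6 for each unit, where pb is the price buyers pay.
Supply in terms of pb becomes qs = -620 + 8(pb + 6) = -572 + 8pb. Setting this equal to demand: 320.8 - 1.6pb = -572 + 8pb, so pb = 93.
Sellers receive ps = 93 + 6 = 99; q' = 320.8 − 1.6·93 = 172.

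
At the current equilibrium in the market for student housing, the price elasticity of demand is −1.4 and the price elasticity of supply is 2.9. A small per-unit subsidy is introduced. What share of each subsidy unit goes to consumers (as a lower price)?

Consumer share = 29/43

For a small subsidy around the equilibrium, the benefit split depends on the relative slopes, which at a point are proportional to the elasticities.
Buyer share = εs/(εs + |εd|) = 2.9/(2.9 + 1.4) = 29/43; seller share = |εd|/(εs + |εd|) = 14/43.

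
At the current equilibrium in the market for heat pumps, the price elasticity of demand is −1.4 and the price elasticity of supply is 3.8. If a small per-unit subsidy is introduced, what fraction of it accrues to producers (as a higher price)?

Producer share = 7/26

For a small subsidy around the equilibrium, the benefit split depends on the relative slopes, which at a point are proportional to the elasticities.
Buyer share = εs/(εs + |εd|) = 3.8/(3.8 + 1.4) = 19/26; seller share = |εd|/(εs + |εd|) = 7/26.
So producers capture 7/26 of the subsidy.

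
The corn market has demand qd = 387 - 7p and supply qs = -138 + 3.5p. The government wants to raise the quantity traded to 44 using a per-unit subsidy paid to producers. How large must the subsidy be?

At q = 44, invert demand for the buyer price: pb = (387 − 44)/7 = 49; invert supply for the seller price: ps = (44 − (-138))/3.5 = 52.
The subsidy must fill the gap: s = ps − pb = 52 − 49 = 3.

Required subsidy s = 3 per unit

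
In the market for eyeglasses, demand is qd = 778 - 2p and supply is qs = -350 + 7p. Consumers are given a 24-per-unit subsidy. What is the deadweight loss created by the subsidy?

Pre-subsidy: 778 - 2p = -350 + 7p gives p* = 376/3, q* = 1582/3.
With the rebate, buyers effectively pay pb = ps − 24, where ps is the price sellers receive.
Demand in terms of ps becomes qd = 778 − 2(ps − 24) = 826 - 2ps. Setting this equal to supply: 826 - 2ps = -350 + 7ps, so ps = 392/3.
Buyers pay pb = 392/3 − 24 = 320/3; q' = -350 + 7·(392/3) = 1694/3.
The subsidy expands output by 1694/3 − 1582/3 = 112/3 past the efficient level; on those units the gap between marginal cost and willingness to pay runs from 0 up to 24.
DWL = ½ × 24 × 112/3 = 448.

Deadweight loss = 448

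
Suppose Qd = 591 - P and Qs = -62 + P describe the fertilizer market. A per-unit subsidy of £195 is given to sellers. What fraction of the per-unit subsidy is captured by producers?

Pre-subsidy: 591 - P = -62 + P gives P* = 326.5, Q* = 264.5.
With the subsidy, sellers receive Ps = Pb + 195 for each unit, where Pb is the price buyers pay.
Supply in terms of Pb becomes Qs = -62 + 1(Pb + 195) = 133 + Pb. Setting this equal to demand: 591 - Pb = 133 + Pb, so Pb = 229.
Sellers receive Ps = 229 + 195 = 424; Q' = 591 − 1·229 = 362.
Buyers' price falls by P* − Pb = 326.5 − 229 = 97.5; sellers' price rises by Ps − P* = 424 − 326.5 = 97.5.
So producers capture 97.5/195 = 0.5 of each unit of subsidy.

Producer share = 0.5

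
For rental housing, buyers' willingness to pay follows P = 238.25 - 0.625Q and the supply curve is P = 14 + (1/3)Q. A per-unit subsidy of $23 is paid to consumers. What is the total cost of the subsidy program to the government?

Pre-subsidy: 238.25 - 0.625Q = 14 + (1/3)Q gives Q* = 234 and P* = 92.
With the rebate, buyers effectively pay Pb = Ps − 23, where Ps is the price sellers receive.
On the curves, Pb = 238.25 - 0.625Q and Ps = 14 + (1/3)Q; the wedge Ps − Pb = 23 gives 14 + (1/3)Q − (238.25 - 0.625Q) = 23, so Q' = 258.
Then Pb = 238.25 − 0.625·258 = 77 and Ps = 14 + (1/3)·258 = 100.
Government outlay = subsidy × quantity = 23 × 258 = 5934.

Government cost = $5934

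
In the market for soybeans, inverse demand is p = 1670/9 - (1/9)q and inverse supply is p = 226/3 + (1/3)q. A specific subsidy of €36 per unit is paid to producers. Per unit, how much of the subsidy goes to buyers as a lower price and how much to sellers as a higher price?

Buyers gain €9 per unit; sellers gain €27 per unit

Pre-subsidy: 1670/9 - (1/9)q = 226/3 + (1/3)q gives q* = 248 and p* = 158.
With the subsidy, sellers receive ps = pb + 36 for each unit, where pb is the price buyers pay.
On the curves, pb = 1670/9 - (1/9)q and ps = 226/3 + (1/3)q; the wedge ps − pb = 36 gives 226/3 + (1/3)q − (1670/9 - (1/9)q) = 36, so q' = 329.
Then pb = 1670/9 − (1/9)·329 = 149 and ps = 226/3 + (1/3)·329 = 185.
Buyers' price falls by p* − pb = 158 − 149 = 9; sellers' price rises by ps − p* = 185 − 158 = 27.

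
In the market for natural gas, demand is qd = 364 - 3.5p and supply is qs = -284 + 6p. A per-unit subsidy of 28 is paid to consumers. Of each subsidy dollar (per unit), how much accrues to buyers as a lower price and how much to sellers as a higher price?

Pre-subsidy: 364 - 3.5p = -284 + 6p gives p* = 1296/19, q* = 2380/19.
With the rebate, buyers effectively pay pb = ps − 28, where ps is the price sellers receive.
Demand in terms of ps becomes qd = 364 − 3.5(ps − 28) = 462 - 3.5ps. Setting this equal to supply: 462 - 3.5ps = -284 + 6ps, so ps = 1492/19.
Buyers pay pb = 1492/19 − 28 = 960/19; q' = -284 + 6·(1492/19) = 3556/19.
Buyers' price falls by p* − pb = 1296/19 − 960/19 = 336/19; sellers' price rises by ps − p* = 1492/19 − 1296/19 = 196/19.

Buyers gain 336/19 per unit; sellers gain 196/19 per unit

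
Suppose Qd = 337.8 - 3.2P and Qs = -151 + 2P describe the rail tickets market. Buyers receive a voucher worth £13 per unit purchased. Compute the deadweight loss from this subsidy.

Pre-subsidy: 337.8 - 3.2P = -151 + 2P gives P* = 94, Q* = 37.
With the rebate, buyers effectively pay Pb = Ps − 13, where Ps is the price sellers receive.
Demand in terms of Ps becomes Qd = 337.8 − 3.2(Ps − 13) = 379.4 - 3.2Ps. Setting this equal to supply: 379.4 - 3.2Ps = -151 + 2Ps, so Ps = 102.
Buyers pay Pb = 102 − 13 = 89; Q' = -151 + 2·102 = 53.
The subsidy expands output by 53 − 37 = 16 past the efficient level; on those units the gap between marginal cost and willingness to pay runs from 0 up to 13.
DWL = ½ × 13 × 16 = 104.

Deadweight loss = £104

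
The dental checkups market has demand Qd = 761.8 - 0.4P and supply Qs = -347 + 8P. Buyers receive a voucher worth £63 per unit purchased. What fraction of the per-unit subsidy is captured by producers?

Pre-subsidy: 761.8 - 0.4P = -347 + 8P gives P* = 132, Q* = 709.
With the rebate, buyers effectively pay Pb = Ps − 63, where Ps is the price sellers receive.
Demand in terms of Ps becomes Qd = 761.8 − 0.4(Ps − 63) = 787 - 0.4Ps. Setting this equal to supply: 787 - 0.4Ps = -347 + 8Ps, so Ps = 135.
Buyers pay Pb = 135 − 63 = 72; Q' = -347 + 8·135 = 733.
Buyers' price falls by P* − Pb = 132 − 72 = 60; sellers' price rises by Ps − P* = 135 − 132 = 3.
So producers capture 3/63 = 1/21 of each unit of subsidy.

Producer share = 1/21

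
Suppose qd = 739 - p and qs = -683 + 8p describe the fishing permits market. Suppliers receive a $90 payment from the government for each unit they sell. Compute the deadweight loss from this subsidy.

Pre-subsidy: 739 - p = -683 + 8p gives p* = 158, q* = 581.
With the subsidy, sellers receive ps = pb + 90 for each unit, where pb is the price buyers pay.
Supply in terms of pb becomes qs = -683 + 8(pb + 90) = 37 + 8pb. Setting this equal to demand: 739 - pb = 37 + 8pb, so pb = 78.
Sellers receive ps = 78 + 90 = 168; q' = 739 − 1·78 = 661.
The subsidy expands output by 661 − 581 = 80 past the efficient level; on those units the gap between marginal cost and willingness to pay runs from 0 up to 90.
DWL = ½ × 90 × 80 = 3600.

Deadweight loss = $3600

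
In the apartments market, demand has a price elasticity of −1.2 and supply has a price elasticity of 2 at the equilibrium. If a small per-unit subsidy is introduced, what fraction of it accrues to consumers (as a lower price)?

For a small subsidy around the equilibrium, the benefit split depends on the relative slopes, which at a point are proportional to the elasticities.
Buyer share = εs/(εs + |εd|) = 2/(2 + 1.2) = 0.625; seller share = |εd|/(εs + |εd|) = 0.375.

Consumer share = 0.625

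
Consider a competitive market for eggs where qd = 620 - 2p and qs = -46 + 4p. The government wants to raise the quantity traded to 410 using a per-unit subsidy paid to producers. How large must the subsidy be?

At q = 410, invert demand for the buyer price: pb = (620 − 410)/2 = 105; invert supply for the seller price: ps = (410 − (-46))/4 = 114.
The subsidy must fill the gap: s = ps − pb = 114 − 105 = 9.

Required subsidy s = 9 per unit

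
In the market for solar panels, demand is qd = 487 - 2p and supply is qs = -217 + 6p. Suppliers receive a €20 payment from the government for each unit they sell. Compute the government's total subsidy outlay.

Government cost = €6820

Pre-subsidy: 487 - 2p = -217 + 6p gives p* = 88, q* = 311.
With the subsidy, sellers receive ps = pb + 20 for each unit, where pb is the price buyers pay.
Supply in terms of pb becomes qs = -217 + 6(pb + 20) = -97 + 6pb. Setting this equal to demand: 487 - 2pb = -97 + 6pb, so pb = 73.
Sellers receive ps = 73 + 20 = 93; q' = 487 − 2·73 = 341.
Government outlay = subsidy × quantity = 20 × 341 = 6820.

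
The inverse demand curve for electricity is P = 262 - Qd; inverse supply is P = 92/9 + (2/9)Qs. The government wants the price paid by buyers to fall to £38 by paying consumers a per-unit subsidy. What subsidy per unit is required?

Required subsidy s = £22 per unit

At a buyer price of 38, quantity demanded is 262 − 1·38 = 224.
Sellers supply 224 only when they receive Ps = 92/9 + (2/9)·224 = 60.
s = Ps − Pb = 60 − 38 = 22.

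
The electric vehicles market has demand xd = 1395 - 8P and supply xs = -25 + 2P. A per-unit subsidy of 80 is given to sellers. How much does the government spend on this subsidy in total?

Pre-subsidy: 1395 - 8P = -25 + 2P gives P* = 142, x* = 259.
With the subsidy, sellers receive Ps = Pb + 80 for each unit, where Pb is the price buyers pay.
Supply in terms of Pb becomes xs = -25 + 2(Pb + 80) = 135 + 2Pb. Setting this equal to demand: 1395 - 8Pb = 135 + 2Pb, so Pb = 126.
Sellers receive Ps = 126 + 80 = 206; x' = 1395 − 8·126 = 387.
Government outlay = subsidy × quantity = 80 × 387 = 30960.

Government cost = 30960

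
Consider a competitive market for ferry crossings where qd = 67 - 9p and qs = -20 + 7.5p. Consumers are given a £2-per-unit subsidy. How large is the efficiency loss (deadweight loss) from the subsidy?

Deadweight loss = 90/11

Pre-subsidy: 67 - 9p = -20 + 7.5p gives p* = 58/11, q* = 215/11.
With the rebate, buyers effectively pay pb = ps − 2, where ps is the price sellers receive.
Demand in terms of ps becomes qd = 67 − 9(ps − 2) = 85 - 9ps. Setting this equal to supply: 85 - 9ps = -20 + 7.5ps, so ps = 70/11.
Buyers pay pb = 70/11 − 2 = 48/11; q' = -20 + 7.5·(70/11) = 305/11.
The subsidy expands output by 305/11 − 215/11 = 90/11 past the efficient level; on those units the gap between marginal cost and willingness to pay runs from 0 up to 2.
DWL = ½ × 2 × 90/11 = 90/11.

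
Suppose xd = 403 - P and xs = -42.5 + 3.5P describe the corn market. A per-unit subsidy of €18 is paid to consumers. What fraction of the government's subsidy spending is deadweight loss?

Pre-subsidy: 403 - P = -42.5 + 3.5P gives P* = 99, x* = 304.
With the rebate, buyers effectively pay Pb = Ps − 18, where Ps is the price sellers receive.
Demand in terms of Ps becomes xd = 403 − 1(Ps − 18) = 421 - Ps. Setting this equal to supply: 421 - Ps = -42.5 + 3.5Ps, so Ps = 103.
Buyers pay Pb = 103 − 18 = 85; x' = -42.5 + 3.5·103 = 318.
ΔCS = ½(304 + 318)(99 − 85) = 4354; ΔPS = ½(304 + 318)(103 − 99) = 1244.
Government spending = 18 × 318 = 5724.
DWL = ½ × 18 × (318 − 304) = 126; fraction = 126 / 5724 = 7/318.

DWL / government spending = 7/318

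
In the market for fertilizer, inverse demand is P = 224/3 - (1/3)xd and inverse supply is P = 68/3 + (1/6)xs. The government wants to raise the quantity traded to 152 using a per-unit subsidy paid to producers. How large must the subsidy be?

Required subsidy s = 24 per unit

At x = 152, from the demand curve buyers pay Pb = 224/3 − (1/3)·152 = 24; from the supply curve sellers need Ps = 68/3 + (1/6)·152 = 48.
The subsidy must fill the gap: s = Ps − Pb = 48 − 24 = 24.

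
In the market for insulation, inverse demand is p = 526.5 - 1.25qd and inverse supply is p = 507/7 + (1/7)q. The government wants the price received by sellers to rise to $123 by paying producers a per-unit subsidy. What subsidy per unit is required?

Required subsidy s = $39 per unit

At a seller price of 123, quantity supplied is -507 + 7·123 = 354.
Buyers absorb 354 only when they pay pb = 526.5 − 1.25·354 = 84.
s = ps − pb = 123 − 84 = 39.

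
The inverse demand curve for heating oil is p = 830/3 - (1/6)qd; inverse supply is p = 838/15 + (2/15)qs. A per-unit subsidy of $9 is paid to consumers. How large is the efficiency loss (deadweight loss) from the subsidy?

Deadweight loss = $135

Pre-subsidy: 830/3 - (1/6)q = 838/15 + (2/15)q gives q* = 736 and p* = 154.
With the rebate, buyers effectively pay pb = ps − 9, where ps is the price sellers receive.
On the curves, pb = 830/3 - (1/6)q and ps = 838/15 + (2/15)q; the wedge ps − pb = 9 gives 838/15 + (2/15)q − (830/3 - (1/6)q) = 9, so q' = 766.
Then pb = 830/3 − (1/6)·766 = 149 and ps = 838/15 + (2/15)·766 = 158.
The subsidy expands output by 766 − 736 = 30 past the efficient level; on those units the gap between marginal cost and willingness to pay runs from 0 up to 9.
DWL = ½ × 9 × 30 = 135.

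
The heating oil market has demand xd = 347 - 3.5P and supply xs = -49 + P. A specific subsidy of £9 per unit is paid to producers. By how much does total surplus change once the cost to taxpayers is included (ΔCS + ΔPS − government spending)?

Net change in total surplus = -£31.5

Pre-subsidy: 347 - 3.5P = -49 + P gives P* = 88, x* = 39.
With the subsidy, sellers receive Ps = Pb + 9 for each unit, where Pb is the price buyers pay.
Supply in terms of Pb becomes xs = -49 + 1(Pb + 9) = -40 + Pb. Setting this equal to demand: 347 - 3.5Pb = -40 + Pb, so Pb = 86.
Sellers receive Ps = 86 + 9 = 95; x' = 347 − 3.5·86 = 46.
ΔCS = ½(39 + 46)(88 − 86) = 85; ΔPS = ½(39 + 46)(95 − 88) = 297.5.
Government spending = 9 × 46 = 414.
Net change = 85 + 297.5 − 414 = -31.5. The loss equals the DWL triangle ½·9·7.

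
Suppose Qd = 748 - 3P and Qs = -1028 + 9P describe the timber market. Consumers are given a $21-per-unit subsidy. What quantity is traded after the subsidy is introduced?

Q' = 351.25

Pre-subsidy: 748 - 3P = -1028 + 9P gives P* = 148, Q* = 304.
With the rebate, buyers effectively pay Pb = Ps − 21, where Ps is the price sellers receive.
Demand in terms of Ps becomes Qd = 748 − 3(Ps − 21) = 811 - 3Ps. Setting this equal to supply: 811 - 3Ps = -1028 + 9Ps, so Ps = 153.25.
Buyers pay Pb = 153.25 − 21 = 132.25; Q' = -1028 + 9·153.25 = 351.25.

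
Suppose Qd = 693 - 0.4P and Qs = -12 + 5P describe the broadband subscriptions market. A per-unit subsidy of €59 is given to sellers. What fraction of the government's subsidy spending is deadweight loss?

Pre-subsidy: 693 - 0.4P = -12 + 5P gives P* = 1175/9, Q* = 5767/9.
With the subsidy, sellers receive Ps = Pb + 59 for each unit, where Pb is the price buyers pay.
Supply in terms of Pb becomes Qs = -12 + 5(Pb + 59) = 283 + 5Pb. Setting this equal to demand: 693 - 0.4Pb = 283 + 5Pb, so Pb = 2050/27.
Sellers receive Ps = 2050/27 + 59 = 3643/27; Q' = 693 − 0.4·(2050/27) = 17891/27.
ΔCS = ½(5767/9 + 17891/27)(1175/9 − 2050/27) = 25954100/729; ΔPS = ½(5767/9 + 17891/27)(3643/27 − 1175/9) = 2076328/729.
Government spending = 59 × 17891/27 = 1055569/27.
DWL = ½ × 59 × (17891/27 − 5767/9) = 17405/27; fraction = (17405/27) / (1055569/27) = 295/17891.

DWL / government spending = 295/17891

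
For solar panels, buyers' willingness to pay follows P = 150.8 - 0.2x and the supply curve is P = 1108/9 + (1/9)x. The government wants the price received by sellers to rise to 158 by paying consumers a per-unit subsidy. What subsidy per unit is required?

At a seller price of 158, quantity supplied is -1108 + 9·158 = 314.
Buyers absorb 314 only when they pay Pb = 150.8 − 0.2·314 = 88.
s = Ps − Pb = 158 − 88 = 70.

Required subsidy s = 70 per unit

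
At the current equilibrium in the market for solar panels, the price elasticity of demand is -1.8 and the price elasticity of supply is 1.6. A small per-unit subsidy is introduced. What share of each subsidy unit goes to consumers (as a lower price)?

Consumer share = 8/17

For a small subsidy around the equilibrium, the benefit split depends on the relative slopes, which at a point are proportional to the elasticities.
Buyer share = εs/(εs + |εd|) = 1.6/(1.6 + 1.8) = 8/17; seller share = |εd|/(εs + |εd|) = 9/17.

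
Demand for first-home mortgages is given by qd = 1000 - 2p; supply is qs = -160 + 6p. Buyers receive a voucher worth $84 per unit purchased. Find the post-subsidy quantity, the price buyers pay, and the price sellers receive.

q' = 836; buyers pay $82; sellers receive $166

Pre-subsidy: 1000 - 2p = -160 + 6p gives p* = 145, q* = 710.
With the rebate, buyers effectively pay pb = ps − 84, where ps is the price sellers receive.
Demand in terms of ps becomes qd = 1000 − 2(ps − 84) = 1168 - 2ps. Setting this equal to supply: 1168 - 2ps = -160 + 6ps, so ps = 166.
Buyers pay pb = 166 − 84 = 82; q' = -160 + 6·166 = 836.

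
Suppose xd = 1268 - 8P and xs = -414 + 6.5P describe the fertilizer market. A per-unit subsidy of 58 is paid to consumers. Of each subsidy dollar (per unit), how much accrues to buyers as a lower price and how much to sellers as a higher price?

Pre-subsidy: 1268 - 8P = -414 + 6.5P gives P* = 116, x* = 340.
With the rebate, buyers effectively pay Pb = Ps − 58, where Ps is the price sellers receive.
Demand in terms of Ps becomes xd = 1268 − 8(Ps − 58) = 1732 - 8Ps. Setting this equal to supply: 1732 - 8Ps = -414 + 6.5Ps, so Ps = 148.
Buyers pay Pb = 148 − 58 = 90; x' = -414 + 6.5·148 = 548.
Buyers' price falls by P* − Pb = 116 − 90 = 26; sellers' price rises by Ps − P* = 148 − 116 = 32.

Buyers gain 26 per unit; sellers gain 32 per unit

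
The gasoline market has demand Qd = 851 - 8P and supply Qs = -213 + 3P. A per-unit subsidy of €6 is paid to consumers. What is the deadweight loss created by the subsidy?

Deadweight loss = 432/11

Pre-subsidy: 851 - 8P = -213 + 3P gives P* = 1064/11, Q* = 849/11.
With the rebate, buyers effectively pay Pb = Ps − 6, where Ps is the price sellers receive.
Demand in terms of Ps becomes Qd = 851 − 8(Ps − 6) = 899 - 8Ps. Setting this equal to supply: 899 - 8Ps = -213 + 3Ps, so Ps = 1112/11.
Buyers pay Pb = 1112/11 − 6 = 1046/11; Q' = -213 + 3·(1112/11) = 993/11.
The subsidy expands output by 993/11 − 849/11 = 144/11 past the efficient level; on those units the gap between marginal cost and willingness to pay runs from 0 up to 6.
DWL = ½ × 6 × 144/11 = 432/11.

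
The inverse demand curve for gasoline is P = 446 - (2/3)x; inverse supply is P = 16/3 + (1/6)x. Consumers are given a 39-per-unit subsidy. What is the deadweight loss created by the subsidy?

Pre-subsidy: 446 - (2/3)x = 16/3 + (1/6)x gives x* = 528.8 and P* = 1402/15.
With the rebate, buyers effectively pay Pb = Ps − 39, where Ps is the price sellers receive.
On the curves, Pb = 446 - (2/3)x and Ps = 16/3 + (1/6)x; the wedge Ps − Pb = 39 gives 16/3 + (1/6)x − (446 - (2/3)x) = 39, so x' = 575.6.
Then Pb = 446 − (2/3)·575.6 = 934/15 and Ps = 16/3 + (1/6)·575.6 = 1519/15.
The subsidy expands output by 575.6 − 528.8 = 46.8 past the efficient level; on those units the gap between marginal cost and willingness to pay runs from 0 up to 39.
DWL = ½ × 39 × 46.8 = 912.6.

Deadweight loss = 912.6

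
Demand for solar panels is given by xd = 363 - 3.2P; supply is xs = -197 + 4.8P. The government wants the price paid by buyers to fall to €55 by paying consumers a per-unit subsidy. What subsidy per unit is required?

Required subsidy s = €25 per unit

At a buyer price of 55, quantity demanded is 363 − 3.2·55 = 187.
Sellers supply 187 only when they receive Ps with -197 + 4.8·Ps = 187, i.e. Ps = 80.
s = Ps − Pb = 80 − 55 = 25.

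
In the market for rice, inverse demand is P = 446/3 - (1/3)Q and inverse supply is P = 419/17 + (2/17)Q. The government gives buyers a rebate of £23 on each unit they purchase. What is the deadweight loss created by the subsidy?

Deadweight loss = £586.5

Pre-subsidy: 446/3 - (1/3)Q = 419/17 + (2/17)Q gives Q* = 275 and P* = 57.
With the rebate, buyers effectively pay Pb = Ps − 23, where Ps is the price sellers receive.
On the curves, Pb = 446/3 - (1/3)Q and Ps = 419/17 + (2/17)Q; the wedge Ps − Pb = 23 gives 419/17 + (2/17)Q − (446/3 - (1/3)Q) = 23, so Q' = 326.
Then Pb = 446/3 − (1/3)·326 = 40 and Ps = 419/17 + (2/17)·326 = 63.
The subsidy expands output by 326 − 275 = 51 past the efficient level; on those units the gap between marginal cost and willingness to pay runs from 0 up to 23.
DWL = ½ × 23 × 51 = 586.5.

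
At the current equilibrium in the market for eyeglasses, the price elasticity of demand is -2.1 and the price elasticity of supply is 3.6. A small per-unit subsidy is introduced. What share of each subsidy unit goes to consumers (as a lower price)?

For a small subsidy around the equilibrium, the benefit split depends on the relative slopes, which at a point are proportional to the elasticities.
Buyer share = εs/(εs + |εd|) = 3.6/(3.6 + 2.1) = 12/19; seller share = |εd|/(εs + |εd|) = 7/19.

Consumer share = 12/19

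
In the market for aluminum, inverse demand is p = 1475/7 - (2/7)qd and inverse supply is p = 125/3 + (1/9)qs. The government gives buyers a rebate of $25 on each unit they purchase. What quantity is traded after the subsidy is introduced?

q' = 489

Pre-subsidy: 1475/7 - (2/7)q = 125/3 + (1/9)q gives q* = 426 and p* = 89.
With the rebate, buyers effectively pay pb = ps − 25, where ps is the price sellers receive.
On the curves, pb = 1475/7 - (2/7)q and ps = 125/3 + (1/9)q; the wedge ps − pb = 25 gives 125/3 + (1/9)q − (1475/7 - (2/7)q) = 25, so q' = 489.
Then pb = 1475/7 − (2/7)·489 = 71 and ps = 125/3 + (1/9)·489 = 96.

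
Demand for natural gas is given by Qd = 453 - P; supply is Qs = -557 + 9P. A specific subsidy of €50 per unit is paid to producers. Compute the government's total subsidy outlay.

Pre-subsidy: 453 - P = -557 + 9P gives P* = 101, Q* = 352.
With the subsidy, sellers receive Ps = Pb + 50 for each unit, where Pb is the price buyers pay.
Supply in terms of Pb becomes Qs = -557 + 9(Pb + 50) = -107 + 9Pb. Setting this equal to demand: 453 - Pb = -107 + 9Pb, so Pb = 56.
Sellers receive Ps = 56 + 50 = 106; Q' = 453 − 1·56 = 397.
Government outlay = subsidy × quantity = 50 × 397 = 19850.

Government cost = €19850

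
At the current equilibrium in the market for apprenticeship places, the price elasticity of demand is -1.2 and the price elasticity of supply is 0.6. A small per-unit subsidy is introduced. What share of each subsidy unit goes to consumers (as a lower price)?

For a small subsidy around the equilibrium, the benefit split depends on the relative slopes, which at a point are proportional to the elasticities.
Buyer share = εs/(εs + |εd|) = 0.6/(0.6 + 1.2) = 1/3; seller share = |εd|/(εs + |εd|) = 2/3.

Consumer share = 1/3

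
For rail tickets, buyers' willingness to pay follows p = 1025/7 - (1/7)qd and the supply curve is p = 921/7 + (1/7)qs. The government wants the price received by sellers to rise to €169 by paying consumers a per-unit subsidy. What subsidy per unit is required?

Required subsidy s = €60 per unit

At a seller price of 169, quantity supplied is -921 + 7·169 = 262.
Buyers absorb 262 only when they pay pb = 1025/7 − (1/7)·262 = 109.
s = ps − pb = 169 − 109 = 60.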